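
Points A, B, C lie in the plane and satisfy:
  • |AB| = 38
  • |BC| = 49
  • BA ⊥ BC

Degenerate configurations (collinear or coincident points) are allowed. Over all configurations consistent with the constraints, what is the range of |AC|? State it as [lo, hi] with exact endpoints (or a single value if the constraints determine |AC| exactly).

|AB| ∈ {38}
|BC| ∈ {49}
|AC| ∈ {√(3845)}

|AC| = √(3845)  (≈ 62.0081)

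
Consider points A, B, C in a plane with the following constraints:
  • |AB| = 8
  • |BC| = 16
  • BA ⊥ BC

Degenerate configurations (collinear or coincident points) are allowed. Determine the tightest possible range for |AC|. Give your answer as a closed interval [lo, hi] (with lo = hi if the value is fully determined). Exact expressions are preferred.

|AB| ∈ {8}
|BC| ∈ {16}
|AC| ∈ {8·√(5)}

|AC| = 8·√(5)  (≈ 17.8885)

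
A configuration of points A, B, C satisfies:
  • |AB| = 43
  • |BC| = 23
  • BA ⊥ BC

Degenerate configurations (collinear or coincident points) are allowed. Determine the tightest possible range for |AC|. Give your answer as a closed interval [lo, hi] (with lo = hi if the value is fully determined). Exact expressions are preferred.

|AC| = √(2378)  (≈ 48.7647)

|AB| ∈ {43}
|BC| ∈ {23}
|AC| ∈ {√(2378)}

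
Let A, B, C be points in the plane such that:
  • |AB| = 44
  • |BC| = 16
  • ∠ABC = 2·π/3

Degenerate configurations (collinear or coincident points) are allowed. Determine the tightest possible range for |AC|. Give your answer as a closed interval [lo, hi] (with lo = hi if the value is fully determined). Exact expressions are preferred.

|AC| = 4·√(181)  (≈ 53.8145)

|AB| ∈ {44}
|BC| ∈ {16}
|AC| ∈ {4·√(181)}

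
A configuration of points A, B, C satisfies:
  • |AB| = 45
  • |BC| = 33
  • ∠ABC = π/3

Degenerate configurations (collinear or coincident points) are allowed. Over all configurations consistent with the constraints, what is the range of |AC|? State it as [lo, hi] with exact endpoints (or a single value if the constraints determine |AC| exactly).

|AB| ∈ {45}
|BC| ∈ {33}
|AC| ∈ {3·√(181)}

|AC| = 3·√(181)  (≈ 40.3609)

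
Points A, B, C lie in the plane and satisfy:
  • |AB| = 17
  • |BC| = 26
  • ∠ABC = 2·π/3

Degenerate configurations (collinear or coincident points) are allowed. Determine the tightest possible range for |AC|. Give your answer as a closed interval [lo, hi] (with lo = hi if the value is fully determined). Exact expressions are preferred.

|AB| ∈ {17}
|BC| ∈ {26}
|AC| ∈ {√(1407)}

|AC| = √(1407)  (≈ 37.5100)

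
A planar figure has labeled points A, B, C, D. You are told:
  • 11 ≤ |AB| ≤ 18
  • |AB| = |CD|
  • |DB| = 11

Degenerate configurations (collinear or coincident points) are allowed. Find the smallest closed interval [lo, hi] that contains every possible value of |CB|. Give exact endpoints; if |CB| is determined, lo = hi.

|CB| ∈ [0, 29]  (≈ [0.0000, 29.0000])

|AB| ∈ [11, 18]
|BD| ∈ {11}
|CD| ∈ [11, 18]
|AD| ∈ [0, 29]
|BC| ∈ [0, 29]
|AC| ∈ [0, 47]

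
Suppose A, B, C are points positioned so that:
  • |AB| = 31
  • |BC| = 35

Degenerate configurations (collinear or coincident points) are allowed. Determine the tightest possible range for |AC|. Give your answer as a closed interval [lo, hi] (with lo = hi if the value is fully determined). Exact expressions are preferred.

|AC| ∈ [4, 66]  (≈ [4.0000, 66.0000])

|AB| ∈ {31}
|BC| ∈ {35}
|AC| ∈ [4, 66]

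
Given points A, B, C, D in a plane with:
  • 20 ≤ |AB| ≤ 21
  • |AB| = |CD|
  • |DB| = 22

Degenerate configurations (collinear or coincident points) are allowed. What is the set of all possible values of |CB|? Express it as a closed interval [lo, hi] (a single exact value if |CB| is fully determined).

|CB| ∈ [1, 43]  (≈ [1.0000, 43.0000])

|AB| ∈ [20, 21]
|BD| ∈ {22}
|CD| ∈ [20, 21]
|AD| ∈ [1, 43]
|BC| ∈ [1, 43]
|AC| ∈ [0, 64]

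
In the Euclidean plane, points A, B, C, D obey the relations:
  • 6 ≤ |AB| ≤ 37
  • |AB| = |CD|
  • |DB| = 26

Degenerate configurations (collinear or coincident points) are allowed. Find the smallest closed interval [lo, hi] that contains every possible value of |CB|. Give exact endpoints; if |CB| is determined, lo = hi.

|AB| ∈ [6, 37]
|BD| ∈ {26}
|CD| ∈ [6, 37]
|AD| ∈ [0, 63]
|BC| ∈ [0, 63]
|AC| ∈ [0, 100]

|CB| ∈ [0, 63]  (≈ [0.0000, 63.0000])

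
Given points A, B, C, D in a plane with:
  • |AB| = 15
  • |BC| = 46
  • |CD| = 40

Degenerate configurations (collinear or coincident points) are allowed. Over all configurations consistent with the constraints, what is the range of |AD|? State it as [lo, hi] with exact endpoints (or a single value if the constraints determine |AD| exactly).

|AD| ∈ [0, 101]  (≈ [0.0000, 101.0000])

|AB| ∈ {15}
|BC| ∈ {46}
|CD| ∈ {40}
|AC| ∈ [31, 61]
|BD| ∈ [6, 86]
|AD| ∈ [0, 101]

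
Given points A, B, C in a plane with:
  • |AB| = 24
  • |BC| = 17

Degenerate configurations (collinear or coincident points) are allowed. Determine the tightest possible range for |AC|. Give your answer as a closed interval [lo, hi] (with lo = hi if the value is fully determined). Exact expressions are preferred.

|AB| ∈ {24}
|BC| ∈ {17}
|AC| ∈ [7, 41]

|AC| ∈ [7, 41]  (≈ [7.0000, 41.0000])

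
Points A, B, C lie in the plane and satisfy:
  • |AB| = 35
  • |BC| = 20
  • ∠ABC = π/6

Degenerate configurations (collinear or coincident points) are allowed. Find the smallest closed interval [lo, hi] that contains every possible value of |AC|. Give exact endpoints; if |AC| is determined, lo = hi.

|AC| = 5·√(65 - 28·√(3))  (≈ 20.3117)

|AB| ∈ {35}
|BC| ∈ {20}
|AC| ∈ {5·√(65 - 28·√(3))}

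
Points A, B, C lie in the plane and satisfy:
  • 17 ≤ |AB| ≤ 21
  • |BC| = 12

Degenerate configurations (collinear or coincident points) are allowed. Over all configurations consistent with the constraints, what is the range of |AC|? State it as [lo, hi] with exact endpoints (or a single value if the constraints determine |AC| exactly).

|AC| ∈ [5, 33]  (≈ [5.0000, 33.0000])

|AB| ∈ [17, 21]
|BC| ∈ {12}
|AC| ∈ [5, 33]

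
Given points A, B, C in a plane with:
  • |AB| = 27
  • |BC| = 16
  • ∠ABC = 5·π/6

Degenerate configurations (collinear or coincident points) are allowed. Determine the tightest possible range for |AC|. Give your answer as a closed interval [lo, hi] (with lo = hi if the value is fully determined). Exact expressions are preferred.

|AB| ∈ {27}
|BC| ∈ {16}
|AC| ∈ {√(432·√(3) + 985)}

|AC| = √(432·√(3) + 985)  (≈ 41.6323)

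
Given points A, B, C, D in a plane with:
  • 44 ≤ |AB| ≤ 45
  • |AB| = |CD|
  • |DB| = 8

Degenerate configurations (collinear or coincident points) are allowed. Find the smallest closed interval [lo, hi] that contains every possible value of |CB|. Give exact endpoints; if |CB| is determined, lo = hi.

|AB| ∈ [44, 45]
|BD| ∈ {8}
|CD| ∈ [44, 45]
|AD| ∈ [36, 53]
|BC| ∈ [36, 53]
|AC| ∈ [0, 98]

|CB| ∈ [36, 53]  (≈ [36.0000, 53.0000])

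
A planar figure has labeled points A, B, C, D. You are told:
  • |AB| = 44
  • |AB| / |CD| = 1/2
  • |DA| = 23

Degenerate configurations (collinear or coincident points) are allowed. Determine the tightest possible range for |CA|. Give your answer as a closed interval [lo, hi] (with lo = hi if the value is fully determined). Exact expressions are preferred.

|CA| ∈ [65, 111]  (≈ [65.0000, 111.0000])

|AB| ∈ {44}
|AD| ∈ {23}
|CD| ∈ {88}
|BD| ∈ [21, 67]
|AC| ∈ [65, 111]
|BC| ∈ [21, 155]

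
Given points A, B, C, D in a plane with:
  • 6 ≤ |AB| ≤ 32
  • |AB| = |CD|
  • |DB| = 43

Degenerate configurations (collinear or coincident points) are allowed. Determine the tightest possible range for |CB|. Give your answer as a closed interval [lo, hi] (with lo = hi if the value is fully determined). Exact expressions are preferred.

|AB| ∈ [6, 32]
|BD| ∈ {43}
|CD| ∈ [6, 32]
|AD| ∈ [11, 75]
|BC| ∈ [11, 75]
|AC| ∈ [0, 107]

|CB| ∈ [11, 75]  (≈ [11.0000, 75.0000])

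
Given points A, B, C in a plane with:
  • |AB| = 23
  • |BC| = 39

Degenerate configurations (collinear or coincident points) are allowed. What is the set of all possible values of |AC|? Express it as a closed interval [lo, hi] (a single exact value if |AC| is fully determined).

|AC| ∈ [16, 62]  (≈ [16.0000, 62.0000])

|AB| ∈ {23}
|BC| ∈ {39}
|AC| ∈ [16, 62]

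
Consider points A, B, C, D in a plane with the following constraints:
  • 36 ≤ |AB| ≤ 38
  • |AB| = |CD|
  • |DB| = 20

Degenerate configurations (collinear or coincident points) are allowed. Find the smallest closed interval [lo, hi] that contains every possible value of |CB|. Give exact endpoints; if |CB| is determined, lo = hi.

|CB| ∈ [16, 58]  (≈ [16.0000, 58.0000])

|AB| ∈ [36, 38]
|BD| ∈ {20}
|CD| ∈ [36, 38]
|AD| ∈ [16, 58]
|BC| ∈ [16, 58]
|AC| ∈ [0, 96]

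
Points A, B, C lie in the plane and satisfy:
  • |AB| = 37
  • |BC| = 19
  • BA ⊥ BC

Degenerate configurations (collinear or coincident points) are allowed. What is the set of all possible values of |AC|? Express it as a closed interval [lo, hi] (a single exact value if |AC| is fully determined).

|AC| = √(1730)  (≈ 41.5933)

|AB| ∈ {37}
|BC| ∈ {19}
|AC| ∈ {√(1730)}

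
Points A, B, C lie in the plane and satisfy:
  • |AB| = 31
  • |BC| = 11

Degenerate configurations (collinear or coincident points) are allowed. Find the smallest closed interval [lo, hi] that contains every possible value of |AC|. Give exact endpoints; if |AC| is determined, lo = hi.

|AC| ∈ [20, 42]  (≈ [20.0000, 42.0000])

|AB| ∈ {31}
|BC| ∈ {11}
|AC| ∈ [20, 42]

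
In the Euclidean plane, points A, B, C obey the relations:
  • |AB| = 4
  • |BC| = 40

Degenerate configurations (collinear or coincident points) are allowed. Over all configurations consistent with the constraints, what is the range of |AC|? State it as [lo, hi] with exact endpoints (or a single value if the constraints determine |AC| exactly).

|AB| ∈ {4}
|BC| ∈ {40}
|AC| ∈ [36, 44]

|AC| ∈ [36, 44]  (≈ [36.0000, 44.0000])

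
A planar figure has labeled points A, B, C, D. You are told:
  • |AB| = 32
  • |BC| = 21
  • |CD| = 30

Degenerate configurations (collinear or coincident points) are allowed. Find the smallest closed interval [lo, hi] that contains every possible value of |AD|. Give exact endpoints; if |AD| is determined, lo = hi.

|AD| ∈ [0, 83]  (≈ [0.0000, 83.0000])

|AB| ∈ {32}
|BC| ∈ {21}
|CD| ∈ {30}
|AC| ∈ [11, 53]
|BD| ∈ [9, 51]
|AD| ∈ [0, 83]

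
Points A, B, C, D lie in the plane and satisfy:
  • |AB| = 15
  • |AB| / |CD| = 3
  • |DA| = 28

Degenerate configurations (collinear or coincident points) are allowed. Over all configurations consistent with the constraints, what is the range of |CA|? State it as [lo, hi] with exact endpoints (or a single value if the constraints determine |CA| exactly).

|AB| ∈ {15}
|AD| ∈ {28}
|CD| ∈ {5}
|BD| ∈ [13, 43]
|AC| ∈ [23, 33]
|BC| ∈ [8, 48]

|CA| ∈ [23, 33]  (≈ [23.0000, 33.0000])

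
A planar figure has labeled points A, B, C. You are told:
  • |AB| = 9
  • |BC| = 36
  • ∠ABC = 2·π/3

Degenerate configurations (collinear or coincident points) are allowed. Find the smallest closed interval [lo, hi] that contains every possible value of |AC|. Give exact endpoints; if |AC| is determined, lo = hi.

|AB| ∈ {9}
|BC| ∈ {36}
|AC| ∈ {9·√(21)}

|AC| = 9·√(21)  (≈ 41.2432)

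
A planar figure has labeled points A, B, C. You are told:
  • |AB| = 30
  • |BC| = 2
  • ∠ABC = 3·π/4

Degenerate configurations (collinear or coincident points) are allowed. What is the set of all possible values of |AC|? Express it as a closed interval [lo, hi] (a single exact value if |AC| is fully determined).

|AC| = 2·√(15·√(2) + 226)  (≈ 31.4460)

|AB| ∈ {30}
|BC| ∈ {2}
|AC| ∈ {2·√(15·√(2) + 226)}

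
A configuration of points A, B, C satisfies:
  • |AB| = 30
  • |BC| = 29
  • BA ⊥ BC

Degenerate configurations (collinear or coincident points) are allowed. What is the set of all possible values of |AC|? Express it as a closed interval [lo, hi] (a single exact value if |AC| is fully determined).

|AB| ∈ {30}
|BC| ∈ {29}
|AC| ∈ {√(1741)}

|AC| = √(1741)  (≈ 41.7253)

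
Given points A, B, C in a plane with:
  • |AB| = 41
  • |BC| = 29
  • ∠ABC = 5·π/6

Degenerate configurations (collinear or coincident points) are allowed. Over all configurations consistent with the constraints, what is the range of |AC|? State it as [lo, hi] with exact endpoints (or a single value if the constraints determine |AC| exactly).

|AB| ∈ {41}
|BC| ∈ {29}
|AC| ∈ {√(1189·√(3) + 2522)}

|AC| = √(1189·√(3) + 2522)  (≈ 67.6861)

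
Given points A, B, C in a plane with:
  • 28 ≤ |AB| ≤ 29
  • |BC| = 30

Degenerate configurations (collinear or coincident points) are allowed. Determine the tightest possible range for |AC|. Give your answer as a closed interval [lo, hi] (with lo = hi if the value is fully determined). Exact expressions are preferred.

|AC| ∈ [1, 59]  (≈ [1.0000, 59.0000])

|AB| ∈ [28, 29]
|BC| ∈ {30}
|AC| ∈ [1, 59]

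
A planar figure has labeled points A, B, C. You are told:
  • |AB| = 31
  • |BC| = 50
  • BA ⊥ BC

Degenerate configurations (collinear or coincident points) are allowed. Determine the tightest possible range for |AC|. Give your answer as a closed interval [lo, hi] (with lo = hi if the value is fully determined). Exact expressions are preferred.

|AB| ∈ {31}
|BC| ∈ {50}
|AC| ∈ {√(3461)}

|AC| = √(3461)  (≈ 58.8303)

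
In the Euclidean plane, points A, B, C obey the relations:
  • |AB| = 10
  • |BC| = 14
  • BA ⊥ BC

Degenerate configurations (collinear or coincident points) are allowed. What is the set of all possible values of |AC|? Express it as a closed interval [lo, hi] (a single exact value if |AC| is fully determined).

|AC| = 2·√(74)  (≈ 17.2047)

|AB| ∈ {10}
|BC| ∈ {14}
|AC| ∈ {2·√(74)}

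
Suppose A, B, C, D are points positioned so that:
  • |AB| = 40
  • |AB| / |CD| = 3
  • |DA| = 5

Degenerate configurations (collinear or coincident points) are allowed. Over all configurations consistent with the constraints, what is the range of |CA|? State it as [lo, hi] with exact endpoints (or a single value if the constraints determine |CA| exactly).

|AB| ∈ {40}
|AD| ∈ {5}
|CD| ∈ {40/3}
|BD| ∈ [35, 45]
|AC| ∈ [25/3, 55/3]
|BC| ∈ [65/3, 175/3]

|CA| ∈ [25/3, 55/3]  (≈ [8.3333, 18.3333])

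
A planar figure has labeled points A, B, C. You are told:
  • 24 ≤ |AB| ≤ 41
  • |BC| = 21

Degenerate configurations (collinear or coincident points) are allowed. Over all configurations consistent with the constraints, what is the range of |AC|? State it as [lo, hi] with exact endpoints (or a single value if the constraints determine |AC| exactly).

|AC| ∈ [3, 62]  (≈ [3.0000, 62.0000])

|AB| ∈ [24, 41]
|BC| ∈ {21}
|AC| ∈ [3, 62]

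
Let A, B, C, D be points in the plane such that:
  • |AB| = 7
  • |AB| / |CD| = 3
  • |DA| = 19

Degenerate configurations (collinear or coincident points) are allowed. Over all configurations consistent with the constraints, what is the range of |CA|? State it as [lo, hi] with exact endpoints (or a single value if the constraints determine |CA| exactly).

|AB| ∈ {7}
|AD| ∈ {19}
|CD| ∈ {7/3}
|BD| ∈ [12, 26]
|AC| ∈ [50/3, 64/3]
|BC| ∈ [29/3, 85/3]

|CA| ∈ [50/3, 64/3]  (≈ [16.6667, 21.3333])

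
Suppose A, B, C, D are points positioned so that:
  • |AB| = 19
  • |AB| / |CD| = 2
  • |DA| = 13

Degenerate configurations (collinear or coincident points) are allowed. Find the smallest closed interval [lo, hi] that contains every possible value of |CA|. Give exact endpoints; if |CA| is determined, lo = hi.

|AB| ∈ {19}
|AD| ∈ {13}
|CD| ∈ {19/2}
|BD| ∈ [6, 32]
|AC| ∈ [7/2, 45/2]
|BC| ∈ [0, 83/2]

|CA| ∈ [7/2, 45/2]  (≈ [3.5000, 22.5000])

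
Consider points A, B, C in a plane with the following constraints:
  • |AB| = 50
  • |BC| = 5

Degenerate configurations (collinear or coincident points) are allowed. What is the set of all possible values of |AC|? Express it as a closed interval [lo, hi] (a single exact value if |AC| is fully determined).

|AB| ∈ {50}
|BC| ∈ {5}
|AC| ∈ [45, 55]

|AC| ∈ [45, 55]  (≈ [45.0000, 55.0000])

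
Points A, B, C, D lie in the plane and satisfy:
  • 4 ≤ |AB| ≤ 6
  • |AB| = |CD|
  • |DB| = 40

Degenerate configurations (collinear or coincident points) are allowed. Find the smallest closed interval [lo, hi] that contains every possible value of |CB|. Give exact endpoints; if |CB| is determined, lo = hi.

|CB| ∈ [34, 46]  (≈ [34.0000, 46.0000])

|AB| ∈ [4, 6]
|BD| ∈ {40}
|CD| ∈ [4, 6]
|AD| ∈ [34, 46]
|BC| ∈ [34, 46]
|AC| ∈ [28, 52]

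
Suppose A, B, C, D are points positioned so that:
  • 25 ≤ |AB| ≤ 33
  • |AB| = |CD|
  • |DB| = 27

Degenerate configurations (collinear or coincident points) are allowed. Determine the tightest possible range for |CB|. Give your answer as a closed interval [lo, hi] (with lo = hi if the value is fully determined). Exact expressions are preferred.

|CB| ∈ [0, 60]  (≈ [0.0000, 60.0000])

|AB| ∈ [25, 33]
|BD| ∈ {27}
|CD| ∈ [25, 33]
|AD| ∈ [0, 60]
|BC| ∈ [0, 60]
|AC| ∈ [0, 93]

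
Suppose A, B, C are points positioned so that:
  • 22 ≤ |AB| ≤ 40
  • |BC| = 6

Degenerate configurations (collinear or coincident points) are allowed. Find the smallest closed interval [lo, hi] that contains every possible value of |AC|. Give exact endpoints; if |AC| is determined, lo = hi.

|AC| ∈ [16, 46]  (≈ [16.0000, 46.0000])

|AB| ∈ [22, 40]
|BC| ∈ {6}
|AC| ∈ [16, 46]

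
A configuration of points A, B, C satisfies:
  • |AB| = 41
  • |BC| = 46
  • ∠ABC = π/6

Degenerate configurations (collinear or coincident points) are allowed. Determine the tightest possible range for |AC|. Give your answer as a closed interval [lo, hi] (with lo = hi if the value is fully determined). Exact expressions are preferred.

|AC| = √(3797 - 1886·√(3))  (≈ 23.0294)

|AB| ∈ {41}
|BC| ∈ {46}
|AC| ∈ {√(3797 - 1886·√(3))}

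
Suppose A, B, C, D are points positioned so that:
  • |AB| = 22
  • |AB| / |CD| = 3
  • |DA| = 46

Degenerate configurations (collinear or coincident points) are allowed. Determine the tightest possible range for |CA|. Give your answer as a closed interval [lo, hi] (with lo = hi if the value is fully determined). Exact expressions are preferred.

|AB| ∈ {22}
|AD| ∈ {46}
|CD| ∈ {22/3}
|BD| ∈ [24, 68]
|AC| ∈ [116/3, 160/3]
|BC| ∈ [50/3, 226/3]

|CA| ∈ [116/3, 160/3]  (≈ [38.6667, 53.3333])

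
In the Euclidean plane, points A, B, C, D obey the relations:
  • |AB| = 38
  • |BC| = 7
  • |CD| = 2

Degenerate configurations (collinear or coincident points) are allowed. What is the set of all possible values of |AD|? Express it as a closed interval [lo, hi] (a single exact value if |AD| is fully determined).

|AB| ∈ {38}
|BC| ∈ {7}
|CD| ∈ {2}
|AC| ∈ [31, 45]
|BD| ∈ [5, 9]
|AD| ∈ [29, 47]

|AD| ∈ [29, 47]  (≈ [29.0000, 47.0000])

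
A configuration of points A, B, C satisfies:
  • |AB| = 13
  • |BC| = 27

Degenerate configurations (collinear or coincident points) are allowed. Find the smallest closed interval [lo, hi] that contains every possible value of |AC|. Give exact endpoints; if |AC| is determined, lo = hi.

|AB| ∈ {13}
|BC| ∈ {27}
|AC| ∈ [14, 40]

|AC| ∈ [14, 40]  (≈ [14.0000, 40.0000])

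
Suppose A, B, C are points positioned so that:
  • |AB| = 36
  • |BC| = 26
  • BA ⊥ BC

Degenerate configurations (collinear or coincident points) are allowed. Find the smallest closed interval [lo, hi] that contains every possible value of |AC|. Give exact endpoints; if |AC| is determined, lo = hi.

|AB| ∈ {36}
|BC| ∈ {26}
|AC| ∈ {2·√(493)}

|AC| = 2·√(493)  (≈ 44.4072)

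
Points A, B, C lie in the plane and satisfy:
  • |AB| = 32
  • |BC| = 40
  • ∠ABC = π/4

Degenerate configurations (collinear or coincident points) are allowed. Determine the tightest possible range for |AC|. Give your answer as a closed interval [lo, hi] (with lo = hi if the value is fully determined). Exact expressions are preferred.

|AB| ∈ {32}
|BC| ∈ {40}
|AC| ∈ {8·√(41 - 20·√(2))}

|AC| = 8·√(41 - 20·√(2))  (≈ 28.5273)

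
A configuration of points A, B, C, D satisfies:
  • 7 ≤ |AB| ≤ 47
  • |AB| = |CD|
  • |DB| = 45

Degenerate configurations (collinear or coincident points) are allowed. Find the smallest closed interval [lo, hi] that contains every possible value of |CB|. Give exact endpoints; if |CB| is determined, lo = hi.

|AB| ∈ [7, 47]
|BD| ∈ {45}
|CD| ∈ [7, 47]
|AD| ∈ [0, 92]
|BC| ∈ [0, 92]
|AC| ∈ [0, 139]

|CB| ∈ [0, 92]  (≈ [0.0000, 92.0000])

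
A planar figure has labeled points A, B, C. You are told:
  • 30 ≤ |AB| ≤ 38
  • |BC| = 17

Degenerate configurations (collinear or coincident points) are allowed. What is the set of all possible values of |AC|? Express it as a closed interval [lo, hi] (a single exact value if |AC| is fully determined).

|AC| ∈ [13, 55]  (≈ [13.0000, 55.0000])

|AB| ∈ [30, 38]
|BC| ∈ {17}
|AC| ∈ [13, 55]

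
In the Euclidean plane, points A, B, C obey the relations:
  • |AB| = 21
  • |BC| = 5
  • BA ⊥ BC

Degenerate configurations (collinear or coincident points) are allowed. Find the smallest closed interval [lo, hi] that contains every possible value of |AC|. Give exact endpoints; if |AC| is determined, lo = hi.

|AB| ∈ {21}
|BC| ∈ {5}
|AC| ∈ {√(466)}

|AC| = √(466)  (≈ 21.5870)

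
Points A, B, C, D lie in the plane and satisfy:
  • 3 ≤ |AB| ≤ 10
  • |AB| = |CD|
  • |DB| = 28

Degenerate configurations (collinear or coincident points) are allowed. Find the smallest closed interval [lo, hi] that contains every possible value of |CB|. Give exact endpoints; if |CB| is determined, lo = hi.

|AB| ∈ [3, 10]
|BD| ∈ {28}
|CD| ∈ [3, 10]
|AD| ∈ [18, 38]
|BC| ∈ [18, 38]
|AC| ∈ [8, 48]

|CB| ∈ [18, 38]  (≈ [18.0000, 38.0000])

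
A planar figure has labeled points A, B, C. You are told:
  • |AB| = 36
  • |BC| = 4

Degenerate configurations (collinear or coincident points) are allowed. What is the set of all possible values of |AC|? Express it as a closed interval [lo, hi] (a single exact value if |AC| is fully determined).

|AC| ∈ [32, 40]  (≈ [32.0000, 40.0000])

|AB| ∈ {36}
|BC| ∈ {4}
|AC| ∈ [32, 40]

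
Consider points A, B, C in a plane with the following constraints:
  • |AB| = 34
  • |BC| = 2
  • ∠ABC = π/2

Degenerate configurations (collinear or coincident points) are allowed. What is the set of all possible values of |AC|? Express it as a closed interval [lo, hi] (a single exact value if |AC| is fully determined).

|AC| = 2·√(290)  (≈ 34.0588)

|AB| ∈ {34}
|BC| ∈ {2}
|AC| ∈ {2·√(290)}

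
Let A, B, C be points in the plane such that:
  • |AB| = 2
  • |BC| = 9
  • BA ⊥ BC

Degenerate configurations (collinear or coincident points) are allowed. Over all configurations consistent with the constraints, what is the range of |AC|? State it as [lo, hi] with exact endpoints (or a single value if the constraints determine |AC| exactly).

|AC| = √(85)  (≈ 9.2195)

|AB| ∈ {2}
|BC| ∈ {9}
|AC| ∈ {√(85)}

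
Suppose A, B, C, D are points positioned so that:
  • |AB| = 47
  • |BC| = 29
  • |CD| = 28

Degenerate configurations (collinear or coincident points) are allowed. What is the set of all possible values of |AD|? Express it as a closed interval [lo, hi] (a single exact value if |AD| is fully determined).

|AB| ∈ {47}
|BC| ∈ {29}
|CD| ∈ {28}
|AC| ∈ [18, 76]
|BD| ∈ [1, 57]
|AD| ∈ [0, 104]

|AD| ∈ [0, 104]  (≈ [0.0000, 104.0000])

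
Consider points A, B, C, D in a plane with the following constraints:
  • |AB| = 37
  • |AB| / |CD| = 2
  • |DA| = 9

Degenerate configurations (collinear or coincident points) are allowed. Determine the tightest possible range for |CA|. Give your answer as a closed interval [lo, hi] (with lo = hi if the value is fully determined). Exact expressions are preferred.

|AB| ∈ {37}
|AD| ∈ {9}
|CD| ∈ {37/2}
|BD| ∈ [28, 46]
|AC| ∈ [19/2, 55/2]
|BC| ∈ [19/2, 129/2]

|CA| ∈ [19/2, 55/2]  (≈ [9.5000, 27.5000])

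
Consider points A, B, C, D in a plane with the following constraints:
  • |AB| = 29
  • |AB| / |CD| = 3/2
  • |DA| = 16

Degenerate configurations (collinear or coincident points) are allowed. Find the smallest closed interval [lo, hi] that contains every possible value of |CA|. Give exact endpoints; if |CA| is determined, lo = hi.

|CA| ∈ [10/3, 106/3]  (≈ [3.3333, 35.3333])

|AB| ∈ {29}
|AD| ∈ {16}
|CD| ∈ {58/3}
|BD| ∈ [13, 45]
|AC| ∈ [10/3, 106/3]
|BC| ∈ [0, 193/3]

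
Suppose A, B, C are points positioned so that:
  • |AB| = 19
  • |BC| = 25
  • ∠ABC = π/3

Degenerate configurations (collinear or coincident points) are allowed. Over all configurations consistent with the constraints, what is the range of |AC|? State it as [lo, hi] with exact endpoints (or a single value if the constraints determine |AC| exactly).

|AB| ∈ {19}
|BC| ∈ {25}
|AC| ∈ {√(511)}

|AC| = √(511)  (≈ 22.6053)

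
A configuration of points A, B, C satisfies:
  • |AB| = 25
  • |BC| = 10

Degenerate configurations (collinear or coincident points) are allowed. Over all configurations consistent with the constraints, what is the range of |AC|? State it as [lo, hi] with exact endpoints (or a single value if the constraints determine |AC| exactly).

|AC| ∈ [15, 35]  (≈ [15.0000, 35.0000])

|AB| ∈ {25}
|BC| ∈ {10}
|AC| ∈ [15, 35]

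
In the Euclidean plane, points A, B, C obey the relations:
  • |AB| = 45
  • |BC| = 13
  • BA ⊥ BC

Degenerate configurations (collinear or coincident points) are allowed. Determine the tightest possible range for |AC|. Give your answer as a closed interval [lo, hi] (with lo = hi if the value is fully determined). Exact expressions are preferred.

|AC| = √(2194)  (≈ 46.8402)

|AB| ∈ {45}
|BC| ∈ {13}
|AC| ∈ {√(2194)}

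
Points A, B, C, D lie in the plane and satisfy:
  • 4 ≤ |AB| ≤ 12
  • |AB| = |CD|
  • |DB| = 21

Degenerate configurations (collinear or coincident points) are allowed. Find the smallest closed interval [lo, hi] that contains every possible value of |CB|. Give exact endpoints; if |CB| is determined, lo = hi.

|AB| ∈ [4, 12]
|BD| ∈ {21}
|CD| ∈ [4, 12]
|AD| ∈ [9, 33]
|BC| ∈ [9, 33]
|AC| ∈ [0, 45]

|CB| ∈ [9, 33]  (≈ [9.0000, 33.0000])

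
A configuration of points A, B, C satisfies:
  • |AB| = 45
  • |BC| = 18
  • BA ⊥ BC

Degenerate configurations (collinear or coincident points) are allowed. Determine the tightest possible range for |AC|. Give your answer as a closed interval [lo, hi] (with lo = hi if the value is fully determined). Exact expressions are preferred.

|AB| ∈ {45}
|BC| ∈ {18}
|AC| ∈ {9·√(29)}

|AC| = 9·√(29)  (≈ 48.4665)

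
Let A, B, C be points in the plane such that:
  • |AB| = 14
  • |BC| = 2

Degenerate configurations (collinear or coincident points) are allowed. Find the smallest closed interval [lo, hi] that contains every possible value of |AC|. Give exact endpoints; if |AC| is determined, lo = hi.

|AB| ∈ {14}
|BC| ∈ {2}
|AC| ∈ [12, 16]

|AC| ∈ [12, 16]  (≈ [12.0000, 16.0000])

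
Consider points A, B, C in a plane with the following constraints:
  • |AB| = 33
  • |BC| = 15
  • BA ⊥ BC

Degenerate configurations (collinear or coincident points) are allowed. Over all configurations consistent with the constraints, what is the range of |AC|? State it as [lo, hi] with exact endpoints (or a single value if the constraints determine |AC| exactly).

|AB| ∈ {33}
|BC| ∈ {15}
|AC| ∈ {3·√(146)}

|AC| = 3·√(146)  (≈ 36.2491)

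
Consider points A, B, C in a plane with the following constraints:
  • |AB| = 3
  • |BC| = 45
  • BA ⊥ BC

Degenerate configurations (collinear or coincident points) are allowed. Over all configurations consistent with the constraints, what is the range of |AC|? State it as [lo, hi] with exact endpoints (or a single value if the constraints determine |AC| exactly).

|AB| ∈ {3}
|BC| ∈ {45}
|AC| ∈ {3·√(226)}

|AC| = 3·√(226)  (≈ 45.0999)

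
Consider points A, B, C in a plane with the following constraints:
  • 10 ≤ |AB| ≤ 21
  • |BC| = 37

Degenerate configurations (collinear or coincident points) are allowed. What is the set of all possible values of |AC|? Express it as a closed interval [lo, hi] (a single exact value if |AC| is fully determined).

|AC| ∈ [16, 58]  (≈ [16.0000, 58.0000])

|AB| ∈ [10, 21]
|BC| ∈ {37}
|AC| ∈ [16, 58]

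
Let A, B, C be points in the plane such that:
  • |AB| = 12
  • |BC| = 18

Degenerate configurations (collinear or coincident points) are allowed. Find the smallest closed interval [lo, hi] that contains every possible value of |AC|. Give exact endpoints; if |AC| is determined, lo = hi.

|AB| ∈ {12}
|BC| ∈ {18}
|AC| ∈ [6, 30]

|AC| ∈ [6, 30]  (≈ [6.0000, 30.0000])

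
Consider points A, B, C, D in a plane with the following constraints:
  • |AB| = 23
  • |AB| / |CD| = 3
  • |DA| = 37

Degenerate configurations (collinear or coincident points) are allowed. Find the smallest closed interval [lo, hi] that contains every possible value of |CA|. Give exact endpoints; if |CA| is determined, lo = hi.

|CA| ∈ [88/3, 134/3]  (≈ [29.3333, 44.6667])

|AB| ∈ {23}
|AD| ∈ {37}
|CD| ∈ {23/3}
|BD| ∈ [14, 60]
|AC| ∈ [88/3, 134/3]
|BC| ∈ [19/3, 203/3]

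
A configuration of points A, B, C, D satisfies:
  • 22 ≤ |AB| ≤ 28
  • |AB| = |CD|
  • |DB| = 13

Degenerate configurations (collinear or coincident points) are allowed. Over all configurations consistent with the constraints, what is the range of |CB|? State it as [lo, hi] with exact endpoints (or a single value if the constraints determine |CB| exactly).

|AB| ∈ [22, 28]
|BD| ∈ {13}
|CD| ∈ [22, 28]
|AD| ∈ [9, 41]
|BC| ∈ [9, 41]
|AC| ∈ [0, 69]

|CB| ∈ [9, 41]  (≈ [9.0000, 41.0000])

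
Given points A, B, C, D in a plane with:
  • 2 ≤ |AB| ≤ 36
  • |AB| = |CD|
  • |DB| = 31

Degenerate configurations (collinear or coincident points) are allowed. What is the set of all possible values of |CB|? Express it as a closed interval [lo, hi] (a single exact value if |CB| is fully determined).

|CB| ∈ [0, 67]  (≈ [0.0000, 67.0000])

|AB| ∈ [2, 36]
|BD| ∈ {31}
|CD| ∈ [2, 36]
|AD| ∈ [0, 67]
|BC| ∈ [0, 67]
|AC| ∈ [0, 103]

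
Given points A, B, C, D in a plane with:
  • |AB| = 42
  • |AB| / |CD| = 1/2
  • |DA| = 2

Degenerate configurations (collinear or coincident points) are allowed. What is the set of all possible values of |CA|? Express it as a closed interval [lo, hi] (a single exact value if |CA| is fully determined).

|CA| ∈ [82, 86]  (≈ [82.0000, 86.0000])

|AB| ∈ {42}
|AD| ∈ {2}
|CD| ∈ {84}
|BD| ∈ [40, 44]
|AC| ∈ [82, 86]
|BC| ∈ [40, 128]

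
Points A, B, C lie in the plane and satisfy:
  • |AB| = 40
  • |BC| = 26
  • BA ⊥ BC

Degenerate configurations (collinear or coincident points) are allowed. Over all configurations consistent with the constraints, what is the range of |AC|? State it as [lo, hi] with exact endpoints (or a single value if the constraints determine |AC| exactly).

|AB| ∈ {40}
|BC| ∈ {26}
|AC| ∈ {2·√(569)}

|AC| = 2·√(569)  (≈ 47.7074)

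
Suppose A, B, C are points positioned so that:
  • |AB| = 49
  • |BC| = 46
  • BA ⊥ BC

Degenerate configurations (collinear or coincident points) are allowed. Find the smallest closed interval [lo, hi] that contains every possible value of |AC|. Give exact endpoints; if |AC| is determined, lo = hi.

|AC| = √(4517)  (≈ 67.2086)

|AB| ∈ {49}
|BC| ∈ {46}
|AC| ∈ {√(4517)}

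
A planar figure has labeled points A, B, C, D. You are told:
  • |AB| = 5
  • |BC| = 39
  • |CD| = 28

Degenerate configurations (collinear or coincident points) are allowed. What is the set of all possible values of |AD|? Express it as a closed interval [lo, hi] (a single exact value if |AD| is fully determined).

|AD| ∈ [6, 72]  (≈ [6.0000, 72.0000])

|AB| ∈ {5}
|BC| ∈ {39}
|CD| ∈ {28}
|AC| ∈ [34, 44]
|BD| ∈ [11, 67]
|AD| ∈ [6, 72]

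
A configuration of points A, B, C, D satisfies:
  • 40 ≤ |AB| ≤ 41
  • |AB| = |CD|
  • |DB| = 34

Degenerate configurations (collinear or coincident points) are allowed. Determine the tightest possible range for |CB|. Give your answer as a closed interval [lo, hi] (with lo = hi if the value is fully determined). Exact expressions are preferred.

|CB| ∈ [6, 75]  (≈ [6.0000, 75.0000])

|AB| ∈ [40, 41]
|BD| ∈ {34}
|CD| ∈ [40, 41]
|AD| ∈ [6, 75]
|BC| ∈ [6, 75]
|AC| ∈ [0, 116]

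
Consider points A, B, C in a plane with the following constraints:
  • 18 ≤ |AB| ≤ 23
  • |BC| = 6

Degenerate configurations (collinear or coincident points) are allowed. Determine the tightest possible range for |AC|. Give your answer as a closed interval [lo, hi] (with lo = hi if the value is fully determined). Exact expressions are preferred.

|AB| ∈ [18, 23]
|BC| ∈ {6}
|AC| ∈ [12, 29]

|AC| ∈ [12, 29]  (≈ [12.0000, 29.0000])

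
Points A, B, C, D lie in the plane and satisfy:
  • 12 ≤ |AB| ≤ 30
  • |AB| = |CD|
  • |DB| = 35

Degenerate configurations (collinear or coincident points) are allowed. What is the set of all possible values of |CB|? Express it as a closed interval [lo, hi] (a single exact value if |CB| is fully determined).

|AB| ∈ [12, 30]
|BD| ∈ {35}
|CD| ∈ [12, 30]
|AD| ∈ [5, 65]
|BC| ∈ [5, 65]
|AC| ∈ [0, 95]

|CB| ∈ [5, 65]  (≈ [5.0000, 65.0000])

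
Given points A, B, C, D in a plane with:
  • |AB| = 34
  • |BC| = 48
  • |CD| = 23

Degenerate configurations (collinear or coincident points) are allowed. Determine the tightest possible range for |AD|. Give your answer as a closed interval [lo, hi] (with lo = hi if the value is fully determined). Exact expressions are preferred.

|AB| ∈ {34}
|BC| ∈ {48}
|CD| ∈ {23}
|AC| ∈ [14, 82]
|BD| ∈ [25, 71]
|AD| ∈ [0, 105]

|AD| ∈ [0, 105]  (≈ [0.0000, 105.0000])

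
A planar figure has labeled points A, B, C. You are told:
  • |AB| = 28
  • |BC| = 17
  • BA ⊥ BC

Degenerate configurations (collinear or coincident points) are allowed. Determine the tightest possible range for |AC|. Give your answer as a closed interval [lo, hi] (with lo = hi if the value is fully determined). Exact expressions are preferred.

|AC| = √(1073)  (≈ 32.7567)

|AB| ∈ {28}
|BC| ∈ {17}
|AC| ∈ {√(1073)}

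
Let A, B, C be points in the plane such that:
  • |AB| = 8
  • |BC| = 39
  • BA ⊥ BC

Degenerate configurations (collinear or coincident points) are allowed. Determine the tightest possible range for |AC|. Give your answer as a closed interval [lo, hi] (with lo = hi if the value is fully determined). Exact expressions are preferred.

|AC| = √(1585)  (≈ 39.8121)

|AB| ∈ {8}
|BC| ∈ {39}
|AC| ∈ {√(1585)}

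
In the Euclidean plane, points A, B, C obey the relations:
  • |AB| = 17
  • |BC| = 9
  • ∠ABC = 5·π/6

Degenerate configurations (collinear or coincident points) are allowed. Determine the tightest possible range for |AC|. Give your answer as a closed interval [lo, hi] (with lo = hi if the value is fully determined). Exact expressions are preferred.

|AB| ∈ {17}
|BC| ∈ {9}
|AC| ∈ {√(153·√(3) + 370)}

|AC| = √(153·√(3) + 370)  (≈ 25.1993)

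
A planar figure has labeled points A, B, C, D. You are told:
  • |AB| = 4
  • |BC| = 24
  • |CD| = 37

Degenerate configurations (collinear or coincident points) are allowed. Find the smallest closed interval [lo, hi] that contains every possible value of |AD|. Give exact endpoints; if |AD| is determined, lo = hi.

|AD| ∈ [9, 65]  (≈ [9.0000, 65.0000])

|AB| ∈ {4}
|BC| ∈ {24}
|CD| ∈ {37}
|AC| ∈ [20, 28]
|BD| ∈ [13, 61]
|AD| ∈ [9, 65]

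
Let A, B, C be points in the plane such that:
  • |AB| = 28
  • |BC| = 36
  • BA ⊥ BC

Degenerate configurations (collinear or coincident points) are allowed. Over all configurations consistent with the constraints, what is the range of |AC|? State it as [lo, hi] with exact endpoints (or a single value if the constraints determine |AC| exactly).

|AC| = 4·√(130)  (≈ 45.6070)

|AB| ∈ {28}
|BC| ∈ {36}
|AC| ∈ {4·√(130)}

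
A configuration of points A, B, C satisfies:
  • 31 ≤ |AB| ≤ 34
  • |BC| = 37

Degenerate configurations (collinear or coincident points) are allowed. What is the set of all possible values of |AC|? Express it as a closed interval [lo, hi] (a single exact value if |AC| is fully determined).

|AC| ∈ [3, 71]  (≈ [3.0000, 71.0000])

|AB| ∈ [31, 34]
|BC| ∈ {37}
|AC| ∈ [3, 71]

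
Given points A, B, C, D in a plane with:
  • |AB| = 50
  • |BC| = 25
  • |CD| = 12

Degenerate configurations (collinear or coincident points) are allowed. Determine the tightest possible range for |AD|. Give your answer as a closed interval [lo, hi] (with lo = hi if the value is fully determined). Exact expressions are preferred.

|AB| ∈ {50}
|BC| ∈ {25}
|CD| ∈ {12}
|AC| ∈ [25, 75]
|BD| ∈ [13, 37]
|AD| ∈ [13, 87]

|AD| ∈ [13, 87]  (≈ [13.0000, 87.0000])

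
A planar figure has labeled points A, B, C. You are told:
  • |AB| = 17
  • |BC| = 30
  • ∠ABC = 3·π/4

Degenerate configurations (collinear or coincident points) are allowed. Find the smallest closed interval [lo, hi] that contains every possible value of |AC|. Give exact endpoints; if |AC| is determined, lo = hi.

|AC| = √(510·√(2) + 1189)  (≈ 43.7064)

|AB| ∈ {17}
|BC| ∈ {30}
|AC| ∈ {√(510·√(2) + 1189)}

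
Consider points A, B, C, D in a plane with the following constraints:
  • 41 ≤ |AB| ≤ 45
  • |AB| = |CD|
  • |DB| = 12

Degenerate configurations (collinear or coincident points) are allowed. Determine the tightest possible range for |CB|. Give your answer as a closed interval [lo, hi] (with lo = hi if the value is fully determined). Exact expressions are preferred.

|CB| ∈ [29, 57]  (≈ [29.0000, 57.0000])

|AB| ∈ [41, 45]
|BD| ∈ {12}
|CD| ∈ [41, 45]
|AD| ∈ [29, 57]
|BC| ∈ [29, 57]
|AC| ∈ [0, 102]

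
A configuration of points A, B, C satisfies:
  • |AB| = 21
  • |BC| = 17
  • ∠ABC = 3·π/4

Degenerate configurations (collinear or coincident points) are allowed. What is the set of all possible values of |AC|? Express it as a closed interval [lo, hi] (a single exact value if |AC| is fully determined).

|AB| ∈ {21}
|BC| ∈ {17}
|AC| ∈ {√(357·√(2) + 730)}

|AC| = √(357·√(2) + 730)  (≈ 35.1408)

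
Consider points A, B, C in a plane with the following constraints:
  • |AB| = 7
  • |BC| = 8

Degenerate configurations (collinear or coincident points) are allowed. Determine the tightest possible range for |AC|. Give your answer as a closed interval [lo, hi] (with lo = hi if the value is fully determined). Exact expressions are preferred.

|AB| ∈ {7}
|BC| ∈ {8}
|AC| ∈ [1, 15]

|AC| ∈ [1, 15]  (≈ [1.0000, 15.0000])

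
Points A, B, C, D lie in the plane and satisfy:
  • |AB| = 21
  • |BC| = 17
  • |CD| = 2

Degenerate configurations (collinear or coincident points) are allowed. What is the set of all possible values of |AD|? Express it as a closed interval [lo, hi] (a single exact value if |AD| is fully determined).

|AB| ∈ {21}
|BC| ∈ {17}
|CD| ∈ {2}
|AC| ∈ [4, 38]
|BD| ∈ [15, 19]
|AD| ∈ [2, 40]

|AD| ∈ [2, 40]  (≈ [2.0000, 40.0000])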